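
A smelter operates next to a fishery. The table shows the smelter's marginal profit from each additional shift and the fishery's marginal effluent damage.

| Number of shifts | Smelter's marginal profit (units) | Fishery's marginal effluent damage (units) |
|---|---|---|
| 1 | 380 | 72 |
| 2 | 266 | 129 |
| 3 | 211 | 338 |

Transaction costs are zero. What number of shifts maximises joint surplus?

Bargaining reaches the level where marginal profit last exceeds marginal effluent damage.
That holds through level 2 (266 ≥ 129) but not at 3 (211 < 338).

2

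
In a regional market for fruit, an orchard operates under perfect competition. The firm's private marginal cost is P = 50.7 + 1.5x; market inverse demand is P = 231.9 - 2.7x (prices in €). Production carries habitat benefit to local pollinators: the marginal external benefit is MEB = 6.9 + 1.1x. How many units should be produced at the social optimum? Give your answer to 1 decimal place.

x* = 60.7

Social marginal cost = private MC − MEB = 43.8 + 0.4x.
Set SMC = demand: 43.8 + 0.4x = 231.9 - 2.7x → x* = 60.6774.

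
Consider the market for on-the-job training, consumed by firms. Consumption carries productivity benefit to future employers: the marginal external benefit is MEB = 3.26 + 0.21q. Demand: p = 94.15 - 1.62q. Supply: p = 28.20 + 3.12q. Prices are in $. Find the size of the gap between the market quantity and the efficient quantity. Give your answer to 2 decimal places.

1.36 units

Market equilibrium (private): 28.20 + 3.12q = 94.15 - 1.62q → q_m = 13.9135.
Social marginal benefit = demand + MEB = 97.41 - 1.41q.
Set SMB = MC: 97.41 - 1.41q = 28.20 + 3.12q → q* = 15.2781.
Gap = |13.9135 − 15.2781| = 1.3646.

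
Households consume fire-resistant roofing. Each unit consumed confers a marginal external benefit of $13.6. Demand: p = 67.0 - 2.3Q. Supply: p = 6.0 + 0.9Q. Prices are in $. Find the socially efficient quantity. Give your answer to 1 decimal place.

Q* = 23.3

Social marginal benefit = demand + MEB = 80.6 - 2.3Q.
Set SMB = MC: 80.6 - 2.3Q = 6.0 + 0.9Q → Q* = 23.3125.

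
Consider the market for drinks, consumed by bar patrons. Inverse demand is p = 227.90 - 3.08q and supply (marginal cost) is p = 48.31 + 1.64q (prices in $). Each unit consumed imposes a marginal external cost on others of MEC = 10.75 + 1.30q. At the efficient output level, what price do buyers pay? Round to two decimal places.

Social marginal benefit = demand − MEC = 217.15 - 4.38q.
Set SMB = MC: 217.15 - 4.38q = 48.31 + 1.64q → q* = 28.0465.
Consumer price on the demand curve at q*: 227.90 − 3.08×28.0465 = 141.5168.

P = $141.52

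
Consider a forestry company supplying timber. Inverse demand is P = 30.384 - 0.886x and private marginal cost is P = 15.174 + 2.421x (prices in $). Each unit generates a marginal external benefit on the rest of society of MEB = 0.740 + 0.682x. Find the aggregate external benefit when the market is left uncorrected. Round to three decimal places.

Market equilibrium (private): 15.174 + 2.421x = 30.384 - 0.886x → x_m = 4.5993.
Total external benefit = ∫₀^{x_m} (0.740 + 0.682x) dx = 0.740×4.5993 + ½×0.682×4.5993² = 10.6168.

$10.617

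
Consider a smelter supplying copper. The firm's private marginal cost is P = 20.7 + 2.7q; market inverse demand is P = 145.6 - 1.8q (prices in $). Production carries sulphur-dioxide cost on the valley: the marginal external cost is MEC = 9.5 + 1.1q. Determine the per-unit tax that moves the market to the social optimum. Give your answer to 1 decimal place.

tax = $32.2 per unit

Social marginal cost = private MC + MEC = 30.2 + 3.8q.
Set SMC = demand: 30.2 + 3.8q = 145.6 - 1.8q → q* = 20.6071.
The Pigouvian tax equals MEC at q*: 9.5 + 1.1×20.6071 = 32.1678.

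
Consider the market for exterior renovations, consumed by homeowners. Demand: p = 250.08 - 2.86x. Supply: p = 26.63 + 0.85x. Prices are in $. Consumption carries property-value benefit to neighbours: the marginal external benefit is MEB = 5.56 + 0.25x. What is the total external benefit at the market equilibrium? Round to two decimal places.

Market equilibrium (private): 26.63 + 0.85x = 250.08 - 2.86x → x_m = 60.2291.
Total external benefit = ∫₀^{x_m} (5.56 + 0.25x) dx = 5.56×60.2291 + ½×0.25×60.2291² = 788.3169.

$788.32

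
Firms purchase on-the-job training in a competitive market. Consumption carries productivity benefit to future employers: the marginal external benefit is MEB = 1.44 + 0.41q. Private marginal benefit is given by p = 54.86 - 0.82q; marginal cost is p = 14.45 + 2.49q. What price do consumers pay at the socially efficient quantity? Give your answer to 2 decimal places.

P = 43.03

Social marginal benefit = demand + MEB = 56.30 - 0.41q.
Set SMB = MC: 56.30 - 0.41q = 14.45 + 2.49q → q* = 14.4310.
Consumer price on the demand curve at q*: 54.86 − 0.82×14.4310 = 43.0266.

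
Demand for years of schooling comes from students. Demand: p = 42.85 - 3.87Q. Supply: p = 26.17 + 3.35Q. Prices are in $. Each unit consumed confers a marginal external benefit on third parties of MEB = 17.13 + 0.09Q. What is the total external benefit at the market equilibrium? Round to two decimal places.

$39.81

Market equilibrium (private): 26.17 + 3.35Q = 42.85 - 3.87Q → Q_m = 2.3102.
Total external benefit = ∫₀^{Q_m} (17.13 + 0.09Q) dQ = 17.13×2.3102 + ½×0.09×2.3102² = 39.8139.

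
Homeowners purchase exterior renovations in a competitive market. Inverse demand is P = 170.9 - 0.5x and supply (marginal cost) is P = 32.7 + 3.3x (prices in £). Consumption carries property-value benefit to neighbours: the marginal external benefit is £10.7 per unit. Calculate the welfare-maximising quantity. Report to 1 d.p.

Social marginal benefit = demand + MEB = 181.6 - 0.5x.
Set SMB = MC: 181.6 - 0.5x = 32.7 + 3.3x → x* = 39.1842.

x* = 39.2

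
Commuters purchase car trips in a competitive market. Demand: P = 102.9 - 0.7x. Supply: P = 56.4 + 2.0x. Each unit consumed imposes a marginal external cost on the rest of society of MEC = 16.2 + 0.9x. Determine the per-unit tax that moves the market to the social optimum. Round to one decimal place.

Social marginal benefit = demand − MEC = 86.7 - 1.6x.
Set SMB = MC: 86.7 - 1.6x = 56.4 + 2.0x → x* = 8.4167.
The Pigouvian tax equals MEC at x*: 16.2 + 0.9×8.4167 = 23.7750.

tax = 23.8 per unit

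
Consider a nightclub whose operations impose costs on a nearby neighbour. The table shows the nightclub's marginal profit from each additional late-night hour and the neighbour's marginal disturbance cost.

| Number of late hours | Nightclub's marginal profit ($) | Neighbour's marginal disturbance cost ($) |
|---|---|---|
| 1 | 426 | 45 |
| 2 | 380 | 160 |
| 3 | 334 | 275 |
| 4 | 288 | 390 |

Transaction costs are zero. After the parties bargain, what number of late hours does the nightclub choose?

3

Bargaining reaches the level where marginal profit last exceeds marginal disturbance cost.
That holds through level 3 (334 ≥ 275) but not at 4 (288 < 390).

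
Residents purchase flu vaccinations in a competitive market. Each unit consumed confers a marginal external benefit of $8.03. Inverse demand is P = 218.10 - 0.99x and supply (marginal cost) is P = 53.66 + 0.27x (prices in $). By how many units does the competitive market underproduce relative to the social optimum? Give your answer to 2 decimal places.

Market equilibrium (private): 53.66 + 0.27x = 218.10 - 0.99x → x_m = 130.5079.
Social marginal benefit = demand + MEB = 226.13 - 0.99x.
Set SMB = MC: 226.13 - 0.99x = 53.66 + 0.27x → x* = 136.8810.
Gap = |130.5079 − 136.8810| = 6.3731.

6.37 units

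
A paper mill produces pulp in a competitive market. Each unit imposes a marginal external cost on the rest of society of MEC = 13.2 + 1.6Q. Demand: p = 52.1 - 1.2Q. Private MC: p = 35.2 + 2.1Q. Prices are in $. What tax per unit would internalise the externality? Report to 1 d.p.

tax = $14.4 per unit

Social marginal cost = private MC + MEC = 48.4 + 3.7Q.
Set SMC = demand: 48.4 + 3.7Q = 52.1 - 1.2Q → Q* = 0.7551.
The Pigouvian tax equals MEC at Q*: 13.2 + 1.6×0.7551 = 14.4082.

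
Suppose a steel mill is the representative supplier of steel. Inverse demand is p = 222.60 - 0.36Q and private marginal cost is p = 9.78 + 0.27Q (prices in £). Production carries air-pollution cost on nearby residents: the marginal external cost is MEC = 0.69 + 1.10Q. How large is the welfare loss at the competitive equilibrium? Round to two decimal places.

DWL = £40055.71

Market equilibrium (private): 9.78 + 0.27Q = 222.60 - 0.36Q → Q_m = 337.8095.
Social marginal cost = private MC + MEC = 10.47 + 1.37Q.
Set SMC = demand: 10.47 + 1.37Q = 222.60 - 0.36Q → Q* = 122.6185.
The loss is the area between SMC and demand from Q* to Q_m; with linear curves that's a triangle of height MEC(Q_m).
DWL = ½ × 215.1910 × 372.2805 = 40055.7065.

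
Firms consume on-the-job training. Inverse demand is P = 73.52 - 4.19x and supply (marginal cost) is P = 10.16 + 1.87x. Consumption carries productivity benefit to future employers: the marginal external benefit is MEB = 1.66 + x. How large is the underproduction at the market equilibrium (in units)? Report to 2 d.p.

2.39 units

Market equilibrium (private): 10.16 + 1.87x = 73.52 - 4.19x → x_m = 10.4554.
Social marginal benefit = demand + MEB = 75.18 - 3.19x.
Set SMB = MC: 75.18 - 3.19x = 10.16 + 1.87x → x* = 12.8498.
Gap = |10.4554 − 12.8498| = 2.3944.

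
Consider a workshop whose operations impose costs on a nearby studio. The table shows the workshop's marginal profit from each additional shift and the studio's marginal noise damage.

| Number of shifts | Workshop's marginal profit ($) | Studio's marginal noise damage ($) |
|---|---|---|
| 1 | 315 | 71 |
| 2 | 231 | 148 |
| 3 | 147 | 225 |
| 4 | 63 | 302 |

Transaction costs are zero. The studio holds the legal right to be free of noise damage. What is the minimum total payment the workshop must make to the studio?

Efficient level: marginal profit ≥ marginal noise damage through level 2, so k* = 2.
With the studio holding the right, the workshop must at least compensate total damage at k*: 71 + 148 = 219.

$219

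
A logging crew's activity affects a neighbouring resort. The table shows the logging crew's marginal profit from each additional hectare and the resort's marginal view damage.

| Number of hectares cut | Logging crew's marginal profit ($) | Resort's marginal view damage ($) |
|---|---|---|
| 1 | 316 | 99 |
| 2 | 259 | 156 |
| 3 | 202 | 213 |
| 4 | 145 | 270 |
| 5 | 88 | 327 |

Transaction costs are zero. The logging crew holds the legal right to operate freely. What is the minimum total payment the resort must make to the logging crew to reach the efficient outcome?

$435

Left alone the logging crew would choose level 5 (marginal profit stays positive).
Efficient level: k* = 2 (marginal profit ≥ marginal view damage through 2).
The resort must at least cover the logging crew's forgone profit from cutting 5→2: 202 + 145 + 88 = 435.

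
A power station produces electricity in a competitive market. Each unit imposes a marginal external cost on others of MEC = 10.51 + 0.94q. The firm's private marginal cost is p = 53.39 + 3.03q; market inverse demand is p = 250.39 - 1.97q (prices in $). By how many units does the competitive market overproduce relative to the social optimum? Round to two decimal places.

Market equilibrium (private): 53.39 + 3.03q = 250.39 - 1.97q → q_m = 39.4000.
Social marginal cost = private MC + MEC = 63.90 + 3.97q.
Set SMC = demand: 63.90 + 3.97q = 250.39 - 1.97q → q* = 31.3956.
Gap = |39.4000 − 31.3956| = 8.0044.

8.00 units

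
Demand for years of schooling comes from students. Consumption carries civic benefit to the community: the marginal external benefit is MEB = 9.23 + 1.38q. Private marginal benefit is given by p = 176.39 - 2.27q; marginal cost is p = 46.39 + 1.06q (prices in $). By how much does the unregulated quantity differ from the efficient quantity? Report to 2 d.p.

32.36 units

Market equilibrium (private): 46.39 + 1.06q = 176.39 - 2.27q → q_m = 39.0390.
Social marginal benefit = demand + MEB = 185.62 - 0.89q.
Set SMB = MC: 185.62 - 0.89q = 46.39 + 1.06q → q* = 71.4000.
Gap = |39.0390 − 71.4000| = 32.3610.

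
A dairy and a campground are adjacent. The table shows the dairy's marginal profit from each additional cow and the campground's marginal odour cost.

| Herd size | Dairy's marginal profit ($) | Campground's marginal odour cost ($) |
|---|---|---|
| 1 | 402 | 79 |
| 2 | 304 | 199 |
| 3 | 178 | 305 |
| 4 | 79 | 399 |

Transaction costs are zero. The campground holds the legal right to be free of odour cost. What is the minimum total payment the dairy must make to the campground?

Efficient level: marginal profit ≥ marginal odour cost through level 2, so k* = 2.
With the campground holding the right, the dairy must at least compensate total damage at k*: 79 + 199 = 278.

$278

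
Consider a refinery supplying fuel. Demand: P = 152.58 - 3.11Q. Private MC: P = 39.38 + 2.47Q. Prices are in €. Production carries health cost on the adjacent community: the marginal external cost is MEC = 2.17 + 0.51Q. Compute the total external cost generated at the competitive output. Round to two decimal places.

€148.97

Market equilibrium (private): 39.38 + 2.47Q = 152.58 - 3.11Q → Q_m = 20.2867.
Total external cost = ∫₀^{Q_m} (2.17 + 0.51Q) dQ = 2.17×20.2867 + ½×0.51×20.2867² = 148.9674.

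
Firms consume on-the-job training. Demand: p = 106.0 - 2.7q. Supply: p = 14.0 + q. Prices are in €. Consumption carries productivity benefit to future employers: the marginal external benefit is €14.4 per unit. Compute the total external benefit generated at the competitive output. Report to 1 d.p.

Market equilibrium (private): 14.0 + q = 106.0 - 2.7q → q_m = 24.8649.
Total external benefit = MEB × q_m = 14.4 × 24.8649 = 358.0546.

€358.1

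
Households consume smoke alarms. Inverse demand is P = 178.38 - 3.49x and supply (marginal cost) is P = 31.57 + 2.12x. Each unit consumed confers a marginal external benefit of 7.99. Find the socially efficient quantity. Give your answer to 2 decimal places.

x* = 27.59

Social marginal benefit = demand + MEB = 186.37 - 3.49x.
Set SMB = MC: 186.37 - 3.49x = 31.57 + 2.12x → x* = 27.5936.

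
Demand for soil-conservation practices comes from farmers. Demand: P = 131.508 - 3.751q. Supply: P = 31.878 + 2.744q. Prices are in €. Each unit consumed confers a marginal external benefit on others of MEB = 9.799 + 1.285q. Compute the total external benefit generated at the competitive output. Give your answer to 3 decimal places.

€301.492

Market equilibrium (private): 31.878 + 2.744q = 131.508 - 3.751q → q_m = 15.3395.
Total external benefit = ∫₀^{q_m} (9.799 + 1.285q) dq = 9.799×15.3395 + ½×1.285×15.3395² = 301.4922.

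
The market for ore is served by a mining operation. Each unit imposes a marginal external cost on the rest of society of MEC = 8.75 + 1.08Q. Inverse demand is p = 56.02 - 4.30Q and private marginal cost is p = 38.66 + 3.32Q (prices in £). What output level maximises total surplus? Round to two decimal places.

Q* = 0.99

Social marginal cost = private MC + MEC = 47.41 + 4.40Q.
Set SMC = demand: 47.41 + 4.40Q = 56.02 - 4.30Q → Q* = 0.9897.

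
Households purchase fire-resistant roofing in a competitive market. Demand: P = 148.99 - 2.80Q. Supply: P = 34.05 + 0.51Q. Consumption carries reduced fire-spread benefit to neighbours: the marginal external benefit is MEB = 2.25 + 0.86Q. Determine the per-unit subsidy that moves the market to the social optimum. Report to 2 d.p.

subsidy = 43.39 per unit

Social marginal benefit = demand + MEB = 151.24 - 1.94Q.
Set SMB = MC: 151.24 - 1.94Q = 34.05 + 0.51Q → Q* = 47.8327.
The Pigouvian subsidy equals MEB at Q*: 2.25 + 0.86×47.8327 = 43.3861.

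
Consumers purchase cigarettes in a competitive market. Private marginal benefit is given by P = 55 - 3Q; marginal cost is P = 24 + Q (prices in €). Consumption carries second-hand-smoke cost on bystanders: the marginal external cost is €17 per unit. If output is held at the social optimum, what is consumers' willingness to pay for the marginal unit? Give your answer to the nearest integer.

P = €45

Social marginal benefit = demand − MEC = 38 - 3Q.
Set SMB = MC: 38 - 3Q = 24 + Q → Q* = 3.5000.
Consumer price on the demand curve at Q*: 55 − 3×3.5000 = 44.5000.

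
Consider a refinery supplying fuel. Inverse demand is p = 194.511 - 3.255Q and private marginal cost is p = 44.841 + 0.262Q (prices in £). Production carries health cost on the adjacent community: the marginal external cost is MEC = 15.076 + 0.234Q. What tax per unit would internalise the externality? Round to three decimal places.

tax = £23.472 per unit

Social marginal cost = private MC + MEC = 59.917 + 0.496Q.
Set SMC = demand: 59.917 + 0.496Q = 194.511 - 3.255Q → Q* = 35.8822.
The Pigouvian tax equals MEC at Q*: 15.076 + 0.234×35.8822 = 23.4724.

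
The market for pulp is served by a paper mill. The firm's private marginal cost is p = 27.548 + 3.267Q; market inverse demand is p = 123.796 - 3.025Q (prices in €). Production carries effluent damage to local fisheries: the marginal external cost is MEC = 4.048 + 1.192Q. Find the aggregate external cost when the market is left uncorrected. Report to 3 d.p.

Market equilibrium (private): 27.548 + 3.267Q = 123.796 - 3.025Q → Q_m = 15.2969.
Total external cost = ∫₀^{Q_m} (4.048 + 1.192Q) dQ = 4.048×15.2969 + ½×1.192×15.2969² = 201.3830.

€201.383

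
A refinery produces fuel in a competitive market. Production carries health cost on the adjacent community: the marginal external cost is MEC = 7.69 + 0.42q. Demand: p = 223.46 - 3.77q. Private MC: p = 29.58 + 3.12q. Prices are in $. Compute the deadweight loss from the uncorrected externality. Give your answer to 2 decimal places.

DWL = $26.03

Market equilibrium (private): 29.58 + 3.12q = 223.46 - 3.77q → q_m = 28.1393.
Social marginal cost = private MC + MEC = 37.27 + 3.54q.
Set SMC = demand: 37.27 + 3.54q = 223.46 - 3.77q → q* = 25.4706.
The welfare-loss triangle has base |q_m − q*| and height MEC(q_m) (the vertical gap between SMC and demand is zero at q* and MEC at q_m).
DWL = ½ × 2.6687 × 19.5085 = 26.0312.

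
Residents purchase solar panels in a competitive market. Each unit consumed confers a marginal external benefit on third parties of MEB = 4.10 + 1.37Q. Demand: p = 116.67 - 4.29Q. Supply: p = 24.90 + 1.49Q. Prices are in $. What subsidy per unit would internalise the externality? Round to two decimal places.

Social marginal benefit = demand + MEB = 120.77 - 2.92Q.
Set SMB = MC: 120.77 - 2.92Q = 24.90 + 1.49Q → Q* = 21.7392.
The Pigouvian subsidy equals MEB at Q*: 4.10 + 1.37×21.7392 = 33.8827.

subsidy = $33.88 per unit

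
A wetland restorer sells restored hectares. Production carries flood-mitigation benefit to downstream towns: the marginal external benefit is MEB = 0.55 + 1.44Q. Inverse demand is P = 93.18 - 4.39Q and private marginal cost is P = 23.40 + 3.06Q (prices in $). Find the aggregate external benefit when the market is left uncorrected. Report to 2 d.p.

$68.32

Market equilibrium (private): 23.40 + 3.06Q = 93.18 - 4.39Q → Q_m = 9.3664.
Total external benefit = ∫₀^{Q_m} (0.55 + 1.44Q) dQ = 0.55×9.3664 + ½×1.44×9.3664² = 68.3167.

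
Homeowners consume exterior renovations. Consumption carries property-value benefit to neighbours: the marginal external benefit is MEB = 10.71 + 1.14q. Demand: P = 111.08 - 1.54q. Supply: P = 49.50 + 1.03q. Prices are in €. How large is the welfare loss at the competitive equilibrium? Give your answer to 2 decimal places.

Market equilibrium (private): 49.50 + 1.03q = 111.08 - 1.54q → q_m = 23.9611.
Social marginal benefit = demand + MEB = 121.79 - 0.40q.
Set SMB = MC: 121.79 - 0.40q = 49.50 + 1.03q → q* = 50.5524.
The welfare-loss triangle has base |q_m − q*| and height MEB(q_m) (the vertical gap between SMB and MC is zero at q* and MEB at q_m).
DWL = ½ × 26.5913 × 38.0256 = 505.5751.

DWL = €505.58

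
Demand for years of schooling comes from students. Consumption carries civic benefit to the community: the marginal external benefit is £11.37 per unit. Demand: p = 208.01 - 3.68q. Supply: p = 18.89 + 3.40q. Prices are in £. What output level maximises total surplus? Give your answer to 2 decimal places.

Social marginal benefit = demand + MEB = 219.38 - 3.68q.
Set SMB = MC: 219.38 - 3.68q = 18.89 + 3.40q → q* = 28.3178.

q* = 28.32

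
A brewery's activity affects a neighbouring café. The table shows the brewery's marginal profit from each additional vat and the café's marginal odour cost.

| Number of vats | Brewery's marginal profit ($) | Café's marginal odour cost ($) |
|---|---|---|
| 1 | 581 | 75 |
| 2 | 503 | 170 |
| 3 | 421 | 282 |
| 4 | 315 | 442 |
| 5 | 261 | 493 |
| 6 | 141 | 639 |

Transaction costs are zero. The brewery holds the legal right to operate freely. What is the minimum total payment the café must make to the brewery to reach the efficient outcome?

$717

Left alone the brewery would choose level 6 (marginal profit stays positive).
Efficient level: k* = 3 (marginal profit ≥ marginal odour cost through 3).
The café must at least cover the brewery's forgone profit from cutting 6→3: 315 + 261 + 141 = 717.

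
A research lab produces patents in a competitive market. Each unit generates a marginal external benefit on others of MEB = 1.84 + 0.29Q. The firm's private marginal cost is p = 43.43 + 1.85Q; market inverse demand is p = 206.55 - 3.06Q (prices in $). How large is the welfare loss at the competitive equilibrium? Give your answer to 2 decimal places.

Market equilibrium (private): 43.43 + 1.85Q = 206.55 - 3.06Q → Q_m = 33.2220.
Social marginal cost = private MC − MEB = 41.59 + 1.56Q.
Set SMC = demand: 41.59 + 1.56Q = 206.55 - 3.06Q → Q* = 35.7056.
The welfare-loss triangle has base |Q_m − Q*| and height MEB(Q_m) (the vertical gap between SMC and demand is zero at Q* and MEB at Q_m).
DWL = ½ × 2.4836 × 11.4744 = 14.2489.

DWL = $14.25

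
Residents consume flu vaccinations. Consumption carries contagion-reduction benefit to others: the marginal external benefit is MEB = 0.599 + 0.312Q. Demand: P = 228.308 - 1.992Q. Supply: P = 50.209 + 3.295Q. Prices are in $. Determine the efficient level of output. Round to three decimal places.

Q* = 35.919

Social marginal benefit = demand + MEB = 228.907 - 1.680Q.
Set SMB = MC: 228.907 - 1.680Q = 50.209 + 3.295Q → Q* = 35.9192.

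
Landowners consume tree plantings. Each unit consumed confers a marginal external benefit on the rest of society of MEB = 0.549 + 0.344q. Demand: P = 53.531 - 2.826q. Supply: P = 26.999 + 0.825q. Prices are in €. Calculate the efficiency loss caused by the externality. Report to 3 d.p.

DWL = €1.405

Market equilibrium (private): 26.999 + 0.825q = 53.531 - 2.826q → q_m = 7.2671.
Social marginal benefit = demand + MEB = 54.080 - 2.482q.
Set SMB = MC: 54.080 - 2.482q = 26.999 + 0.825q → q* = 8.1890.
Between q* and q_m the wedge SMB − MC runs linearly from 0 to MEB(q_m), so the loss is a triangle.
DWL = ½ × 0.9219 × 3.0489 = 1.4054.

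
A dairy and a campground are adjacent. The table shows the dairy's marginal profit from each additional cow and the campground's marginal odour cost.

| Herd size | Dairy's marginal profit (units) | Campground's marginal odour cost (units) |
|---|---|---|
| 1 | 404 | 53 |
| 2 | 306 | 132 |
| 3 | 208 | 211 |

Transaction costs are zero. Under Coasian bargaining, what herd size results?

2

Bargaining reaches the level where marginal profit last exceeds marginal odour cost.
That holds through level 2 (306 ≥ 132) but not at 3 (208 < 211).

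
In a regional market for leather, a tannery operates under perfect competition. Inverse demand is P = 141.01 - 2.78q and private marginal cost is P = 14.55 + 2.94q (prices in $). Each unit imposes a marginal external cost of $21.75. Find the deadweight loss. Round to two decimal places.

Market equilibrium (private): 14.55 + 2.94q = 141.01 - 2.78q → q_m = 22.1084.
Social marginal cost = private MC + MEC = 36.30 + 2.94q.
Set SMC = demand: 36.30 + 2.94q = 141.01 - 2.78q → q* = 18.3059.
The loss is the area between SMC and demand from q* to q_m; with linear curves that's a triangle of height MEC(q_m).
DWL = ½ × 3.8025 × 21.7500 = 41.3522.

DWL = $41.35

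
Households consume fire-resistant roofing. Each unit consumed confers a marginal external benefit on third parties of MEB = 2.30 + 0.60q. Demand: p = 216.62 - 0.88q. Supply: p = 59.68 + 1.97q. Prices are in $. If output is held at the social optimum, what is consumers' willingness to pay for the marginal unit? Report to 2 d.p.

P = $154.34

Social marginal benefit = demand + MEB = 218.92 - 0.28q.
Set SMB = MC: 218.92 - 0.28q = 59.68 + 1.97q → q* = 70.7733.
Consumer price on the demand curve at q*: 216.62 − 0.88×70.7733 = 154.3395.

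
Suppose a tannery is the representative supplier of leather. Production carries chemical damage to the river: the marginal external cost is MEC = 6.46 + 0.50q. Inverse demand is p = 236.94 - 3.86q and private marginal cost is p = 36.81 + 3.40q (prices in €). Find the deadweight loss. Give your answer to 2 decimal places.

DWL = €26.40

Market equilibrium (private): 36.81 + 3.40q = 236.94 - 3.86q → q_m = 27.5661.
Social marginal cost = private MC + MEC = 43.27 + 3.90q.
Set SMC = demand: 43.27 + 3.90q = 236.94 - 3.86q → q* = 24.9575.
Between q* and q_m the wedge SMC − demand runs linearly from 0 to MEC(q_m), so the loss is a triangle.
DWL = ½ × 2.6086 × 20.2431 = 26.4031.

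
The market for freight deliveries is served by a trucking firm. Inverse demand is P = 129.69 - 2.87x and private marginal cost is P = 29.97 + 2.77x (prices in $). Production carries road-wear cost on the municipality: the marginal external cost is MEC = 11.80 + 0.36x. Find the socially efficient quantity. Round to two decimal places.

Social marginal cost = private MC + MEC = 41.77 + 3.13x.
Set SMC = demand: 41.77 + 3.13x = 129.69 - 2.87x → x* = 14.6533.

x* = 14.65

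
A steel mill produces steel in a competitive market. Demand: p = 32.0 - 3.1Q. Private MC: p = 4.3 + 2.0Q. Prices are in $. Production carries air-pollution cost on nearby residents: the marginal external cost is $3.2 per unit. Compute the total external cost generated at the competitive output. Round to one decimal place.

Market equilibrium (private): 4.3 + 2.0Q = 32.0 - 3.1Q → Q_m = 5.4314.
Total external cost = MEC × Q_m = 3.2 × 5.4314 = 17.3805.

$17.4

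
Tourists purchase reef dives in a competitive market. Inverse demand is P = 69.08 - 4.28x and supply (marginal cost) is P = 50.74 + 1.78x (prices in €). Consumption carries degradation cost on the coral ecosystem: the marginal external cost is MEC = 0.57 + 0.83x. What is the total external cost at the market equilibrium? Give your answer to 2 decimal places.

Market equilibrium (private): 50.74 + 1.78x = 69.08 - 4.28x → x_m = 3.0264.
Total external cost = ∫₀^{x_m} (0.57 + 0.83x) dx = 0.57×3.0264 + ½×0.83×3.0264² = 5.5261.

€5.53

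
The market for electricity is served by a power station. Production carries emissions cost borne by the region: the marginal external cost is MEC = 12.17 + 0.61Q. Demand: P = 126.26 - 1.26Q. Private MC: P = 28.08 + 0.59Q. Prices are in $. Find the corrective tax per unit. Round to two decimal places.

Social marginal cost = private MC + MEC = 40.25 + 1.20Q.
Set SMC = demand: 40.25 + 1.20Q = 126.26 - 1.26Q → Q* = 34.9634.
The Pigouvian tax equals MEC at Q*: 12.17 + 0.61×34.9634 = 33.4977.

tax = $33.50 per unit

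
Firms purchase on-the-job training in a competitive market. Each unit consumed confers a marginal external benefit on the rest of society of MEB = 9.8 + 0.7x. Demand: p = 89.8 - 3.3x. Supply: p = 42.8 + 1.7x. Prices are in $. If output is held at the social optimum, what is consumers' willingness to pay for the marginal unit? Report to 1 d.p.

Social marginal benefit = demand + MEB = 99.6 - 2.6x.
Set SMB = MC: 99.6 - 2.6x = 42.8 + 1.7x → x* = 13.2093.
Consumer price on the demand curve at x*: 89.8 − 3.3×13.2093 = 46.2093.

P = $46.2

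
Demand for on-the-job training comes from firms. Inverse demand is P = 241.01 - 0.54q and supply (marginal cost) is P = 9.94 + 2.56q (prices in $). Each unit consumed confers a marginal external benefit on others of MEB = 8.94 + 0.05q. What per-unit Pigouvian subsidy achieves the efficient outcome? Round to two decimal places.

Social marginal benefit = demand + MEB = 249.95 - 0.49q.
Set SMB = MC: 249.95 - 0.49q = 9.94 + 2.56q → q* = 78.6918.
The Pigouvian subsidy equals MEB at q*: 8.94 + 0.05×78.6918 = 12.8746.

subsidy = $12.87 per unit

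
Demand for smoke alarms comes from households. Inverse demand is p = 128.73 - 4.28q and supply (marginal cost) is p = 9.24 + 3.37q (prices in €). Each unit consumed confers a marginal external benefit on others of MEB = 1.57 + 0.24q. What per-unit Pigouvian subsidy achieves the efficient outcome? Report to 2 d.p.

Social marginal benefit = demand + MEB = 130.30 - 4.04q.
Set SMB = MC: 130.30 - 4.04q = 9.24 + 3.37q → q* = 16.3374.
The Pigouvian subsidy equals MEB at q*: 1.57 + 0.24×16.3374 = 5.4910.

subsidy = €5.49 per unit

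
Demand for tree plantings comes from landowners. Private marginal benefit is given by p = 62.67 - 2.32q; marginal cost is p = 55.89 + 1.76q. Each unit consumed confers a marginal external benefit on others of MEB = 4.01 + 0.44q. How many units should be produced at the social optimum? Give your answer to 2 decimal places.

q* = 2.96

Social marginal benefit = demand + MEB = 66.68 - 1.88q.
Set SMB = MC: 66.68 - 1.88q = 55.89 + 1.76q → q* = 2.9643.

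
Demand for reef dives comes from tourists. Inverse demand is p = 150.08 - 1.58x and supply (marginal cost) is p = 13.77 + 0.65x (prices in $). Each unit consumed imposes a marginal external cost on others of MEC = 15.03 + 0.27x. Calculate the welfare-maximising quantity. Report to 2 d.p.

Social marginal benefit = demand − MEC = 135.05 - 1.85x.
Set SMB = MC: 135.05 - 1.85x = 13.77 + 0.65x → x* = 48.5120.

x* = 48.51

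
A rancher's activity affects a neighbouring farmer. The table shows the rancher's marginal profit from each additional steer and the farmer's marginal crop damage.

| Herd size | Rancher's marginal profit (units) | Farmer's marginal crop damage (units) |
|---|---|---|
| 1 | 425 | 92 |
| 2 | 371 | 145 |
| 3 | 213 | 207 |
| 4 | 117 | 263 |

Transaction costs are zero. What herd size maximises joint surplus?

Bargaining reaches the level where marginal profit last exceeds marginal crop damage.
That holds through level 3 (213 ≥ 207) but not at 4 (117 < 263).

3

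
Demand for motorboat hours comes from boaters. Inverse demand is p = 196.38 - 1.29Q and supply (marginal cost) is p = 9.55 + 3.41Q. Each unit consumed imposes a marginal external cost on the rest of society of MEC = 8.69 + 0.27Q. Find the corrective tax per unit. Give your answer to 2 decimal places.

Social marginal benefit = demand − MEC = 187.69 - 1.56Q.
Set SMB = MC: 187.69 - 1.56Q = 9.55 + 3.41Q → Q* = 35.8431.
The Pigouvian tax equals MEC at Q*: 8.69 + 0.27×35.8431 = 18.3676.

tax = 18.37 per unit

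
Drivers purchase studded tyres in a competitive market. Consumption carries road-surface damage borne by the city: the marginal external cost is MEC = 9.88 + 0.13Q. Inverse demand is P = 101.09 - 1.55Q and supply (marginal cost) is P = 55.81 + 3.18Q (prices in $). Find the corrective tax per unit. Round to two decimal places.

Social marginal benefit = demand − MEC = 91.21 - 1.68Q.
Set SMB = MC: 91.21 - 1.68Q = 55.81 + 3.18Q → Q* = 7.2840.
The Pigouvian tax equals MEC at Q*: 9.88 + 0.13×7.2840 = 10.8269.

tax = $10.83 per unit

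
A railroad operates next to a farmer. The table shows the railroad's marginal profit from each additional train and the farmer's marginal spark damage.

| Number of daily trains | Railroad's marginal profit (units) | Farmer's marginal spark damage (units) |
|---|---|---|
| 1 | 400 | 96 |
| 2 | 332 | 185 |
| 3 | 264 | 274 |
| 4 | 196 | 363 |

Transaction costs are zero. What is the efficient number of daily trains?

2

Bargaining reaches the level where marginal profit last exceeds marginal spark damage.
That holds through level 2 (332 ≥ 185) but not at 3 (264 < 274).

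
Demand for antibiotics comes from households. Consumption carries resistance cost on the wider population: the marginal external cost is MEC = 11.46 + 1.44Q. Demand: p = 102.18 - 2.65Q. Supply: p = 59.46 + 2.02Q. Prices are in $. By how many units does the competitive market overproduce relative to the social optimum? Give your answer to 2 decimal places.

4.03 units

Market equilibrium (private): 59.46 + 2.02Q = 102.18 - 2.65Q → Q_m = 9.1478.
Social marginal benefit = demand − MEC = 90.72 - 4.09Q.
Set SMB = MC: 90.72 - 4.09Q = 59.46 + 2.02Q → Q* = 5.1162.
Gap = |9.1478 − 5.1162| = 4.0316.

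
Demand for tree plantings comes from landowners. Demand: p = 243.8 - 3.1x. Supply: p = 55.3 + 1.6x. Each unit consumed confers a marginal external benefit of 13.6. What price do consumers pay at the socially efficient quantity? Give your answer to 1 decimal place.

P = 110.5

Social marginal benefit = demand + MEB = 257.4 - 3.1x.
Set SMB = MC: 257.4 - 3.1x = 55.3 + 1.6x → x* = 43.0000.
Consumer price on the demand curve at x*: 243.8 − 3.1×43.0000 = 110.5000.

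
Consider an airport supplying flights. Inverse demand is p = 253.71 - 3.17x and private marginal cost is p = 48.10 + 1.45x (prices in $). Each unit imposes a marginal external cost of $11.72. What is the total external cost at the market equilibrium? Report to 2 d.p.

$521.59

Market equilibrium (private): 48.10 + 1.45x = 253.71 - 3.17x → x_m = 44.5043.
Total external cost = MEC × x_m = 11.72 × 44.5043 = 521.5904.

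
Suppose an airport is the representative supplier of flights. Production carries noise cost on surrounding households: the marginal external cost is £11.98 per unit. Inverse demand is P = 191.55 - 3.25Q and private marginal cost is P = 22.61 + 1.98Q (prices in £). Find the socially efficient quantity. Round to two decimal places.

Social marginal cost = private MC + MEC = 34.59 + 1.98Q.
Set SMC = demand: 34.59 + 1.98Q = 191.55 - 3.25Q → Q* = 30.0115.

Q* = 30.01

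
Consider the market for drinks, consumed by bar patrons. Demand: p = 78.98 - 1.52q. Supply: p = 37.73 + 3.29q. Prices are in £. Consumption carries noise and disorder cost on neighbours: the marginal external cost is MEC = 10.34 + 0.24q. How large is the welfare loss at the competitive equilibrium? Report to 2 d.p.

DWL = £15.22

Market equilibrium (private): 37.73 + 3.29q = 78.98 - 1.52q → q_m = 8.5759.
Social marginal benefit = demand − MEC = 68.64 - 1.76q.
Set SMB = MC: 68.64 - 1.76q = 37.73 + 3.29q → q* = 6.1208.
Height of the DWL triangle at q_m is MC(q_m) − SMB(q_m) = MEC(q_m) = 12.3982.
DWL = ½ × 2.4551 × 12.3982 = 15.2194.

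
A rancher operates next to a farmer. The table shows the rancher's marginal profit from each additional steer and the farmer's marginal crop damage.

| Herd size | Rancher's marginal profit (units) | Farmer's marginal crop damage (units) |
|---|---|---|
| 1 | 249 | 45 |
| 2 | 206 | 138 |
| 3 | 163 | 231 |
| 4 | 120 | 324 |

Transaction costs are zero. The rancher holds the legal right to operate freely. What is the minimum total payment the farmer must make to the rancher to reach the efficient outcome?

283

Left alone the rancher would choose level 4 (marginal profit stays positive).
Efficient level: k* = 2 (marginal profit ≥ marginal crop damage through 2).
The farmer must at least cover the rancher's forgone profit from cutting 4→2: 163 + 120 = 283.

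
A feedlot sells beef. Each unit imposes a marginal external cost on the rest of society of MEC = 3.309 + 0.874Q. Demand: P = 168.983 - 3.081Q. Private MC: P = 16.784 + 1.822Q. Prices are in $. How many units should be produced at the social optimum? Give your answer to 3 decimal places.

Q* = 25.773

Social marginal cost = private MC + MEC = 20.093 + 2.696Q.
Set SMC = demand: 20.093 + 2.696Q = 168.983 - 3.081Q → Q* = 25.7729.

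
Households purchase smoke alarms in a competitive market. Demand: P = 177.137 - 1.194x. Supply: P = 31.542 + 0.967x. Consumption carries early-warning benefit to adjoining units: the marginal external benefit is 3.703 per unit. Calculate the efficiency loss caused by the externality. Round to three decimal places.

DWL = 3.173

Market equilibrium (private): 31.542 + 0.967x = 177.137 - 1.194x → x_m = 67.3739.
Social marginal benefit = demand + MEB = 180.840 - 1.194x.
Set SMB = MC: 180.840 - 1.194x = 31.542 + 0.967x → x* = 69.0875.
The loss is the area between SMB and MC from x* to x_m; with linear curves that's a triangle of height MEB(x_m).
DWL = ½ × 1.7136 × 3.7030 = 3.1727.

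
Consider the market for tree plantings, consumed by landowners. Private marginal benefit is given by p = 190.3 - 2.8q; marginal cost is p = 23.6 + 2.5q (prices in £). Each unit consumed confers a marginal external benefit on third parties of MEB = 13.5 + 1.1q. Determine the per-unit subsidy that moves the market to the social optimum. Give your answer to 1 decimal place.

subsidy = £60.7 per unit

Social marginal benefit = demand + MEB = 203.8 - 1.7q.
Set SMB = MC: 203.8 - 1.7q = 23.6 + 2.5q → q* = 42.9048.
The Pigouvian subsidy equals MEB at q*: 13.5 + 1.1×42.9048 = 60.6953.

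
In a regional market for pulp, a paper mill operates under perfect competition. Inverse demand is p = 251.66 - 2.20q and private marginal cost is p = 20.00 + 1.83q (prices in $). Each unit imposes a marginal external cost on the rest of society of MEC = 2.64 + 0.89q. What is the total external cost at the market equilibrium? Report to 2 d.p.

Market equilibrium (private): 20.00 + 1.83q = 251.66 - 2.20q → q_m = 57.4839.
Total external cost = ∫₀^{q_m} (2.64 + 0.89q) dq = 2.64×57.4839 + ½×0.89×57.4839² = 1622.2149.

$1622.21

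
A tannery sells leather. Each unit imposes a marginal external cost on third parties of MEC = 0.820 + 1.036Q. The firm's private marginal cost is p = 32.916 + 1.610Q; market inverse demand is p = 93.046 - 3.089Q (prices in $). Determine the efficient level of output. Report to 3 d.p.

Q* = 10.342

Social marginal cost = private MC + MEC = 33.736 + 2.646Q.
Set SMC = demand: 33.736 + 2.646Q = 93.046 - 3.089Q → Q* = 10.3418.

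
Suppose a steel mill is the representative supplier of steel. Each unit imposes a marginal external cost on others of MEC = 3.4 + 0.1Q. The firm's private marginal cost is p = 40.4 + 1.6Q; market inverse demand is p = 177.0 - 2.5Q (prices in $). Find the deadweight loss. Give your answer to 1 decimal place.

Market equilibrium (private): 40.4 + 1.6Q = 177.0 - 2.5Q → Q_m = 33.3171.
Social marginal cost = private MC + MEC = 43.8 + 1.7Q.
Set SMC = demand: 43.8 + 1.7Q = 177.0 - 2.5Q → Q* = 31.7143.
The welfare-loss triangle has base |Q_m − Q*| and height MEC(Q_m) (the vertical gap between SMC and demand is zero at Q* and MEC at Q_m).
DWL = ½ × 1.6028 × 6.7317 = 5.3948.

DWL = $5.4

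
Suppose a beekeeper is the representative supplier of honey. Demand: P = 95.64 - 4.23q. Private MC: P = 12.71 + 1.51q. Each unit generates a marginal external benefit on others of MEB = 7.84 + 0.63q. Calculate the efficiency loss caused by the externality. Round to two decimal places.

DWL = 28.09

Market equilibrium (private): 12.71 + 1.51q = 95.64 - 4.23q → q_m = 14.4477.
Social marginal cost = private MC − MEB = 4.87 + 0.88q.
Set SMC = demand: 4.87 + 0.88q = 95.64 - 4.23q → q* = 17.7632.
Height of the DWL triangle at q_m is demand(q_m) − SMC(q_m) = MEB(q_m) = 16.9421.
DWL = ½ × 3.3155 × 16.9421 = 28.0858.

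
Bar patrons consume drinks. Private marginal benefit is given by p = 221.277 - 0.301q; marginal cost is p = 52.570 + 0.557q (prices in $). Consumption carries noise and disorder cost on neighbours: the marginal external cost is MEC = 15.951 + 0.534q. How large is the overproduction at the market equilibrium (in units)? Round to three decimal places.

86.890 units

Market equilibrium (private): 52.570 + 0.557q = 221.277 - 0.301q → q_m = 196.6282.
Social marginal benefit = demand − MEC = 205.326 - 0.835q.
Set SMB = MC: 205.326 - 0.835q = 52.570 + 0.557q → q* = 109.7385.
Gap = |196.6282 − 109.7385| = 86.8897.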